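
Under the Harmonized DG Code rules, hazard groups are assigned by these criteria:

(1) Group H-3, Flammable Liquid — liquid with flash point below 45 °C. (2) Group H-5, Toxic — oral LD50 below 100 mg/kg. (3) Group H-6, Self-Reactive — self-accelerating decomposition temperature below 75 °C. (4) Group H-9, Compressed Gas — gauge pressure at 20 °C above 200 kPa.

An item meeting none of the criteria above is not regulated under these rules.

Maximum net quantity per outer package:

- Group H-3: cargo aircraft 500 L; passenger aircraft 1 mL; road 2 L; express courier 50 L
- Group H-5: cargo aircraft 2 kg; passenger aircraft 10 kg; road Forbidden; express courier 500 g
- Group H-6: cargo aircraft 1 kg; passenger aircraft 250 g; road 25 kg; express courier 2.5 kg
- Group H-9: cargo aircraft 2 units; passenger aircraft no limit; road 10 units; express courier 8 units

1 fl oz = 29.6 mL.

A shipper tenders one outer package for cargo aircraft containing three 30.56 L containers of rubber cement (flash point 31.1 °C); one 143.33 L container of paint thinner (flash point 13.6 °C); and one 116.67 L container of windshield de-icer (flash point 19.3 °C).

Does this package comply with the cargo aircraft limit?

Rubber cement: flash point 31.1 °C < 45 °C → Group H-3 (Flammable Liquid).
Paint thinner: flash point 13.6 °C < 45 °C → Group H-3 (Flammable Liquid).
Windshield de-icer: flash point 19.3 °C < 45 °C → Group H-3 (Flammable Liquid).
Total Group H-3: (three 30.56 L containers = 91.68 L) + 143.33 L + 116.67 L = 351.68 L.
351.68 L is within the cargo aircraft limit of 500 L for Group H-3.

Yes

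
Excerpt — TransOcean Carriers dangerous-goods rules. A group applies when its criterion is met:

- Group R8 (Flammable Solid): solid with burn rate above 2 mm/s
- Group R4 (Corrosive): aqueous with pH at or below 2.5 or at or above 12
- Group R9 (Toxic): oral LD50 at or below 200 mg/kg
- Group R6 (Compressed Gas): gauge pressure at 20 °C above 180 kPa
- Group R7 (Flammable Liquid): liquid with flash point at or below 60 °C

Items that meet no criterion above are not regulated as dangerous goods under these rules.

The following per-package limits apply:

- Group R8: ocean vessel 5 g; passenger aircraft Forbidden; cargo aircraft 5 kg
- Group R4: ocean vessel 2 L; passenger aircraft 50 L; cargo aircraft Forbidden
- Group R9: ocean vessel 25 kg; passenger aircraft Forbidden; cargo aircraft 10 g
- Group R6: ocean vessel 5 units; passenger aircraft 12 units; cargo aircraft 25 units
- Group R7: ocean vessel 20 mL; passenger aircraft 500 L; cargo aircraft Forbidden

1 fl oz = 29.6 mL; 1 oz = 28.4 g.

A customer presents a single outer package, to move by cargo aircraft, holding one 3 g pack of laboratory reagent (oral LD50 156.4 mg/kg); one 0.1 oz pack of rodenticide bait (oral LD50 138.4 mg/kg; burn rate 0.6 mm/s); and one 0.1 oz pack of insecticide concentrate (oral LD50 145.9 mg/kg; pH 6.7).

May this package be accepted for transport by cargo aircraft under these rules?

The laboratory reagent has oral LD50 156.4 mg/kg, which is ≤ 200 mg/kg, so it is Group R9 (Toxic).
Rodenticide bait: oral LD50 138.4 mg/kg ≤ 200 mg/kg → Group R9 (Toxic).
Oral LD50 145.9 mg/kg meets the Group R9 criterion (Toxic), so the insecticide concentrate is Group R9.
Group R9 net quantity: 3 g + (one 0.1 oz pack = 2.84 g) + (one 0.1 oz pack = 2.84 g) = 8.68 g.
8.68 g ≤ 10 g (cargo aircraft limit, Group R9) — within limit.

Yes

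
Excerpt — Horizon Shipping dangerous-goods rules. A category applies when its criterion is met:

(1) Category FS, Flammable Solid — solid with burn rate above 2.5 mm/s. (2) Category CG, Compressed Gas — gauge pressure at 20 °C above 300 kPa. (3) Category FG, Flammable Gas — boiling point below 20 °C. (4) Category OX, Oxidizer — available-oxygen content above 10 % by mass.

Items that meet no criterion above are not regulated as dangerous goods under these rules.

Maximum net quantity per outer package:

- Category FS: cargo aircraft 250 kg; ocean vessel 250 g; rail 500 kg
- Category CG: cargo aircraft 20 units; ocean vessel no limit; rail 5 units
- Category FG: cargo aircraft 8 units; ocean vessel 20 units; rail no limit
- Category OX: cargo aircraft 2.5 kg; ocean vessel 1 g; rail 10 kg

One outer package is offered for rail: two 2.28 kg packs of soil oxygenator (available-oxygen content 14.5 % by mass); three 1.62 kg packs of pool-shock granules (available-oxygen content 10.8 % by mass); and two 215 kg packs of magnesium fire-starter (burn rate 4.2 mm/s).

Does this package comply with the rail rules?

Soil oxygenator: available-oxygen content 14.5 % by mass > 10 % by mass → Category OX (Oxidizer).
Pool-shock granules: available-oxygen content 10.8 % by mass > 10 % by mass → Category OX (Oxidizer).
Burn rate 4.2 mm/s meets the Category FS criterion (Flammable Solid), so the magnesium fire-starter is Category FS.
Category OX net quantity: (two 2.28 kg packs = 4.56 kg) + (three 1.62 kg packs = 4.86 kg) = 9.42 kg.
That is within the Category OX rail limit of 10 kg.
Category FS quantity: two 215 kg packs = 430 kg.
430 kg ≤ 500 kg (rail limit, Category FS) — within limit.
Every hazard category is within its rail limit and no segregation rule is violated.

Yes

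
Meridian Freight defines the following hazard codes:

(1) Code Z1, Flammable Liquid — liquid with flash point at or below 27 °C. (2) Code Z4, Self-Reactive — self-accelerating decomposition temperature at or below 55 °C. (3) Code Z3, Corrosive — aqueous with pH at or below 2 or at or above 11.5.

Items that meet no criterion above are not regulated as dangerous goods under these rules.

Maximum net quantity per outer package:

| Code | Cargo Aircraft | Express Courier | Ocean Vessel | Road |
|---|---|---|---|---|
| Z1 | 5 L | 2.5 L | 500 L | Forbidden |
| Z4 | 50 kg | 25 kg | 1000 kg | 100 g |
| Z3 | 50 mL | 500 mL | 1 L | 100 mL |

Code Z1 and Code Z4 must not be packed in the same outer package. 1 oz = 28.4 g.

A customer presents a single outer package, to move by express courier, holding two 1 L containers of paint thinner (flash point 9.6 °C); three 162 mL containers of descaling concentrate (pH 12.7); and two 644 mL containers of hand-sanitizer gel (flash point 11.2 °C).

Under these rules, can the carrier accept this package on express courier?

No

Flash point 9.6 °C meets the Code Z1 criterion (Flammable Liquid), so the paint thinner is Code Z1.
Descaling concentrate: pH 12.7 ≥ 11.5 → Code Z3 (Corrosive).
Flash point 11.2 °C meets the Code Z1 criterion (Flammable Liquid), so the hand-sanitizer gel is Code Z1.
Code Z1 net quantity: (two 1 L containers = 2 L) + (two 644 mL containers = 1.288 L) = 3.288 L.
3.288 L exceeds the express courier limit of 2.5 L for Code Z1.
Code Z3 quantity: three 162 mL containers = 486 mL.
486 mL ≤ 500 mL (express courier limit, Code Z3) — within limit.
The segregation rule (Code Z1 with Code Z4) does not apply to Code Z1 with Code Z3.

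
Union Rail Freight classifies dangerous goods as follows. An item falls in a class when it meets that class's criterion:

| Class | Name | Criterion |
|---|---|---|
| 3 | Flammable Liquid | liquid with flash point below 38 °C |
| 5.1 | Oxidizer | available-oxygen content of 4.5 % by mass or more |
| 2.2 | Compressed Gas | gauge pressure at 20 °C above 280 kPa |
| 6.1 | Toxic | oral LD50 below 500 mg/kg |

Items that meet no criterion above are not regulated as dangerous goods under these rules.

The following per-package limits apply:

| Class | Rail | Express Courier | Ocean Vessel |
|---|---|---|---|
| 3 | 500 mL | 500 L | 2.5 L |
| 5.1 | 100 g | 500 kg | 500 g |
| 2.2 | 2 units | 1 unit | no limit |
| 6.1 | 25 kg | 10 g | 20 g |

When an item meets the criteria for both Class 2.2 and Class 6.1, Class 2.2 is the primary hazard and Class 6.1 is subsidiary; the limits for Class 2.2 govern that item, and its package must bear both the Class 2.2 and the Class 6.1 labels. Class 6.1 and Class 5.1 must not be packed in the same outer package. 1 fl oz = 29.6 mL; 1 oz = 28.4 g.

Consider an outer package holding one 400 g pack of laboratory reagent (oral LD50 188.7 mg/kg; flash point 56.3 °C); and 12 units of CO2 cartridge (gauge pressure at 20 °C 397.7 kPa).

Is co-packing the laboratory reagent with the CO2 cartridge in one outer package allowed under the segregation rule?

Yes

The laboratory reagent has oral LD50 188.7 mg/kg, which is < 500 mg/kg, so it is Class 6.1 (Toxic).
With gauge pressure at 20 °C 397.7 kPa (> 280 kPa), the CO2 cartridge falls in Class 2.2.
No segregation rule bars Class 6.1 with Class 2.2.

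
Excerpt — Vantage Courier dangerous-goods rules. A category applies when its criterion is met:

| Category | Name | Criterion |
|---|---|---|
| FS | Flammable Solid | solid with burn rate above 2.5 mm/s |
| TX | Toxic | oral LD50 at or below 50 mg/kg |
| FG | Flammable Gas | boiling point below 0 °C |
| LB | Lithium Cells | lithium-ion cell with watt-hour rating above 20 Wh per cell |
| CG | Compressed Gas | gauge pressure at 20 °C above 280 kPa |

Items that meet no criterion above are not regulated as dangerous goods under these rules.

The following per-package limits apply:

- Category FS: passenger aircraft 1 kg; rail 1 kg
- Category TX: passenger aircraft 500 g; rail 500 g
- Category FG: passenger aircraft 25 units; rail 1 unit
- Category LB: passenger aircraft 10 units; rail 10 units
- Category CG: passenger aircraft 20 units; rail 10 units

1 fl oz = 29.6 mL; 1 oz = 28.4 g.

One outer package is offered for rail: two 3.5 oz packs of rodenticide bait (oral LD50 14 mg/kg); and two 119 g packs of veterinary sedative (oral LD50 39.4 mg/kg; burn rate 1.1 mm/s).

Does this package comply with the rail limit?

Yes

With oral LD50 14 mg/kg (≤ 50 mg/kg), the rodenticide bait falls in Category TX.
Oral LD50 39.4 mg/kg meets the Category TX criterion (Toxic), so the veterinary sedative is Category TX.
Total Category TX: (two 3.5 oz packs = 198.8 g) + (two 119 g packs = 238 g) = 436.8 g.
436.8 g is within the rail limit of 500 g for Category TX.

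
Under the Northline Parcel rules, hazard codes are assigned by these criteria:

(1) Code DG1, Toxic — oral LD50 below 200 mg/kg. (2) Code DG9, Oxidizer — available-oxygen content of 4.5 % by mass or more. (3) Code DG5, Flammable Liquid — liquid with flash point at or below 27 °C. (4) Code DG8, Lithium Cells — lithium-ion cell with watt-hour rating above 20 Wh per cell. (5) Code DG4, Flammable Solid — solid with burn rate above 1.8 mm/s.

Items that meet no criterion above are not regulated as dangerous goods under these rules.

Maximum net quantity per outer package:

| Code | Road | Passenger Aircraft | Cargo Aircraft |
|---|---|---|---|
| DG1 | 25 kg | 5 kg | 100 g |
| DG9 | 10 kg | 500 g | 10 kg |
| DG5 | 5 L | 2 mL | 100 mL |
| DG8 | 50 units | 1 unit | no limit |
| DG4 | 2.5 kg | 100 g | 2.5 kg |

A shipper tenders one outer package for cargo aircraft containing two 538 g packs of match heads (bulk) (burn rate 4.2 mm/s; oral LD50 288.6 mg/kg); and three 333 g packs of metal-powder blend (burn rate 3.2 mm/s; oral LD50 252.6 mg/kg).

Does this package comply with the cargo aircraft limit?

Yes

Match heads (bulk): burn rate 4.2 mm/s > 1.8 mm/s → Code DG4 (Flammable Solid).
The metal-powder blend has burn rate 3.2 mm/s, which is > 1.8 mm/s, so it is Code DG4 (Flammable Solid).
Total Code DG4: (two 538 g packs = 1.076 kg) + (three 333 g packs = 999 g) = 2.075 kg.
That is within the Code DG4 cargo aircraft limit of 2.5 kg.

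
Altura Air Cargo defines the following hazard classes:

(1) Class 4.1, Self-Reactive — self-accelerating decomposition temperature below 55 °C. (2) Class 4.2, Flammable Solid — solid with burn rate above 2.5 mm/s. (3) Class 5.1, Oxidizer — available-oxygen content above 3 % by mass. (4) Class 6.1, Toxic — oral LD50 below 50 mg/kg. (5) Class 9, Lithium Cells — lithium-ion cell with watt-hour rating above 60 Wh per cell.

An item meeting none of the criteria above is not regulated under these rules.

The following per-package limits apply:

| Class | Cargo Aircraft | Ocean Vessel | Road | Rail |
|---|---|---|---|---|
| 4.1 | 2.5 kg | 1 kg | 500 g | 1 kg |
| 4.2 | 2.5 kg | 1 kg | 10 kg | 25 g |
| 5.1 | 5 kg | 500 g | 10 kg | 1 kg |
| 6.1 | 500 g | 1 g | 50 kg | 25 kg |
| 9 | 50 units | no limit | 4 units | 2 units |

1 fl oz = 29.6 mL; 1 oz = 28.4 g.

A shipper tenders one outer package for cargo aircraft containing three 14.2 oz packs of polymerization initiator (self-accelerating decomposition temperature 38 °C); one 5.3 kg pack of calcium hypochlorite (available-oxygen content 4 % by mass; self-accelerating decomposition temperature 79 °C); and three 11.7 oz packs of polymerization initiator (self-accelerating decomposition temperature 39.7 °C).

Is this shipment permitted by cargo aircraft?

No

Self-accelerating decomposition temperature 38 °C meets the Class 4.1 criterion (Self-Reactive), so the polymerization initiator is Class 4.1.
Available-oxygen content 4 % by mass meets the Class 5.1 criterion (Oxidizer), so the calcium hypochlorite is Class 5.1.
Polymerization initiator: self-accelerating decomposition temperature 39.7 °C < 55 °C → Class 4.1 (Self-Reactive).
Total Class 4.1: (three 14.2 oz packs = 1209.84 g) + (three 11.7 oz packs = 996.84 g) = 2206.68 g.
2206.68 g ≤ 2.5 kg (cargo aircraft limit, Class 4.1) — within limit.
Class 5.1 quantity: 5.3 kg.
That exceeds the Class 5.1 cargo aircraft limit of 5 kg.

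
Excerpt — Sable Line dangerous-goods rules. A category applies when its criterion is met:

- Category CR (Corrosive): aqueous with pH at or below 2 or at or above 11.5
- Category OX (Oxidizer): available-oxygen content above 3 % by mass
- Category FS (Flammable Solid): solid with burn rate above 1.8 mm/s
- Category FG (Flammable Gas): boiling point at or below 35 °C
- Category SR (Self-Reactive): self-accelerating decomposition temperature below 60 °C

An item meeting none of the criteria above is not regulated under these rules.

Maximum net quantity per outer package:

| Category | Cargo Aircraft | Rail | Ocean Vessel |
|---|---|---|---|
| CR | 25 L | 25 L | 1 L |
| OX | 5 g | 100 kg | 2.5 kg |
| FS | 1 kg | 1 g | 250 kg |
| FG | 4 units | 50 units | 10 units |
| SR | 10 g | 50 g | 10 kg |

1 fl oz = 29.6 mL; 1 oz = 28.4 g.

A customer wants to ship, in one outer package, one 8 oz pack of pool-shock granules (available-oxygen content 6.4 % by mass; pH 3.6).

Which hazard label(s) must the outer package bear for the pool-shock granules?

Category OX

Available-oxygen content 6.4 % by mass meets the Category OX criterion (Oxidizer), so the pool-shock granules are Category OX.
Only the Category OX label is required.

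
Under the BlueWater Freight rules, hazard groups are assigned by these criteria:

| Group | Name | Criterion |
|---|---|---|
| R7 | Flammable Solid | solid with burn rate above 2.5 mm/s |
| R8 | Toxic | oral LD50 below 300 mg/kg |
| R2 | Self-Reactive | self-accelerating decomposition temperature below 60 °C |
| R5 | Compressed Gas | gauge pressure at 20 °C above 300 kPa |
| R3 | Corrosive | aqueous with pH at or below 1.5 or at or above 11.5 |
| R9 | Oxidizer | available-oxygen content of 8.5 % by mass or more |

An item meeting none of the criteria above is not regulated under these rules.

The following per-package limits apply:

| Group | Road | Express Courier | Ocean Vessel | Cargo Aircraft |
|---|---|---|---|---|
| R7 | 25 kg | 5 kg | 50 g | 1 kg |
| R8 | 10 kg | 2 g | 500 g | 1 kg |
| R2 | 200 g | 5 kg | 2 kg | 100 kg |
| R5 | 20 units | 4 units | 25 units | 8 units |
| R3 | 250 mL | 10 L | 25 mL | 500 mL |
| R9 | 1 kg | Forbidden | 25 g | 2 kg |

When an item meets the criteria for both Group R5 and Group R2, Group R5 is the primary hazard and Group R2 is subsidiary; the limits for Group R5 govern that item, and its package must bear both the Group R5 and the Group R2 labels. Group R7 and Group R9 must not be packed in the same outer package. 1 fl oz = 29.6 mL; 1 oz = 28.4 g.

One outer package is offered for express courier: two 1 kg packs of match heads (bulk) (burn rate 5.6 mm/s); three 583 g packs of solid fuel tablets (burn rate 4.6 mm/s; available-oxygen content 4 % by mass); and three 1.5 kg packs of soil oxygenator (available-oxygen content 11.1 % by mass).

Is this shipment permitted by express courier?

Match heads (bulk): burn rate 5.6 mm/s > 2.5 mm/s → Group R7 (Flammable Solid).
The solid fuel tablets have burn rate 4.6 mm/s, which is > 2.5 mm/s, so they are Group R7 (Flammable Solid).
Soil oxygenator: available-oxygen content 11.1 % by mass ≥ 8.5 % by mass → Group R9 (Oxidizer).
Total Group R7: (two 1 kg packs = 2 kg) + (three 583 g packs = 1.749 kg) = 3.749 kg.
That is within the Group R7 express courier limit of 5 kg.
Group R9 quantity: three 1.5 kg packs = 4.5 kg.
Group R9 is Forbidden by express courier.
Group R7 and Group R9 may not share an outer package.

No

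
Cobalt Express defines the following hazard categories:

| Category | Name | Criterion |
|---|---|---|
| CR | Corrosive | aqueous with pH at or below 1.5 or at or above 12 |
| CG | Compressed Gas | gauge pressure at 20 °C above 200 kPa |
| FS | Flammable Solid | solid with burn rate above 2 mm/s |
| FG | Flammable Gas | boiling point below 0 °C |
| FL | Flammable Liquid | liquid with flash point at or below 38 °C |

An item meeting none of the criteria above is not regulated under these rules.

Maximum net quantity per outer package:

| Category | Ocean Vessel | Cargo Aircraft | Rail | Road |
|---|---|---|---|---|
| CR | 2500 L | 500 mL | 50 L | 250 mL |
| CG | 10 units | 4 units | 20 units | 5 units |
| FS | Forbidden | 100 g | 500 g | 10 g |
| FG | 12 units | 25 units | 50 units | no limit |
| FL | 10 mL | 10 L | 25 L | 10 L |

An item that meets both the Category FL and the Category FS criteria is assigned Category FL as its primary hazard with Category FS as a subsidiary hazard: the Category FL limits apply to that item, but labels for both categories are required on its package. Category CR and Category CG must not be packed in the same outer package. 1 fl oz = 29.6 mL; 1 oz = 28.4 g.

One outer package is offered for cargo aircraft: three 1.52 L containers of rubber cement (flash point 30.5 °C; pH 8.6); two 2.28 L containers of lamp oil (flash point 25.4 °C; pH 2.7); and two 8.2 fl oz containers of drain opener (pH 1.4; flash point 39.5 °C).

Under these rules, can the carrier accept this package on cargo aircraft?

Rubber cement: flash point 30.5 °C ≤ 38 °C → Category FL (Flammable Liquid).
The lamp oil has flash point 25.4 °C, which is ≤ 38 °C, so it is Category FL (Flammable Liquid).
With pH 1.4 (≤ 1.5), the drain opener falls in Category CR.
Category CR quantity: two 8.2 fl oz containers = 485.44 mL.
485.44 mL is within the cargo aircraft limit of 500 mL for Category CR.
Total Category FL: (three 1.52 L containers = 4.56 L) + (two 2.28 L containers = 4.56 L) = 9.12 L.
That is within the Category FL cargo aircraft limit of 10 L.
The segregation rule (Category CR with Category CG) does not apply to Category CR with Category FL.
Every hazard category is within its cargo aircraft limit and no segregation rule is violated.

Yes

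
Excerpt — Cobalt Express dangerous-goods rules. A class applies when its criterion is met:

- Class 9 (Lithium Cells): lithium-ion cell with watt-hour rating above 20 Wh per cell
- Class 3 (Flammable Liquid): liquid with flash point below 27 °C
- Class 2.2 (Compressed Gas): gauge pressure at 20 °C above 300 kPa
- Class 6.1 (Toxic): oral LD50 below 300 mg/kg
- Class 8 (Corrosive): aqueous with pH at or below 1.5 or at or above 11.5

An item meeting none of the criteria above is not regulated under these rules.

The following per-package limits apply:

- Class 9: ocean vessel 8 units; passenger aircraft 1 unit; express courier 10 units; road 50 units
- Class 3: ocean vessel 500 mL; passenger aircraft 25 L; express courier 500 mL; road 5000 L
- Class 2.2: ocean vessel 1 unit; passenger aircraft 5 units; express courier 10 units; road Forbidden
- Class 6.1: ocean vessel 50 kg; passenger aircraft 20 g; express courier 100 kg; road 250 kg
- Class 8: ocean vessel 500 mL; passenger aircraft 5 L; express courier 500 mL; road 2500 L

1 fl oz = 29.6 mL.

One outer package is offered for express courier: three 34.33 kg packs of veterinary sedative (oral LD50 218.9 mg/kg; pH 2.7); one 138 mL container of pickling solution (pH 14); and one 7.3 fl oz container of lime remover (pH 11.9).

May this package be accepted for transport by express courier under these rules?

Veterinary sedative: oral LD50 218.9 mg/kg < 300 mg/kg → Class 6.1 (Toxic).
pH 14 meets the Class 8 criterion (Corrosive), so the pickling solution is Class 8.
The lime remover has pH 11.9, which is ≥ 11.5, so it is Class 8 (Corrosive).
Total Class 8: 138 mL + (one 7.3 fl oz container = 216.08 mL) = 354.08 mL.
354.08 mL ≤ 500 mL (express courier limit, Class 8) — within limit.
Class 6.1 quantity: three 34.33 kg packs = 102.99 kg.
102.99 kg exceeds the express courier limit of 100 kg for Class 6.1.

No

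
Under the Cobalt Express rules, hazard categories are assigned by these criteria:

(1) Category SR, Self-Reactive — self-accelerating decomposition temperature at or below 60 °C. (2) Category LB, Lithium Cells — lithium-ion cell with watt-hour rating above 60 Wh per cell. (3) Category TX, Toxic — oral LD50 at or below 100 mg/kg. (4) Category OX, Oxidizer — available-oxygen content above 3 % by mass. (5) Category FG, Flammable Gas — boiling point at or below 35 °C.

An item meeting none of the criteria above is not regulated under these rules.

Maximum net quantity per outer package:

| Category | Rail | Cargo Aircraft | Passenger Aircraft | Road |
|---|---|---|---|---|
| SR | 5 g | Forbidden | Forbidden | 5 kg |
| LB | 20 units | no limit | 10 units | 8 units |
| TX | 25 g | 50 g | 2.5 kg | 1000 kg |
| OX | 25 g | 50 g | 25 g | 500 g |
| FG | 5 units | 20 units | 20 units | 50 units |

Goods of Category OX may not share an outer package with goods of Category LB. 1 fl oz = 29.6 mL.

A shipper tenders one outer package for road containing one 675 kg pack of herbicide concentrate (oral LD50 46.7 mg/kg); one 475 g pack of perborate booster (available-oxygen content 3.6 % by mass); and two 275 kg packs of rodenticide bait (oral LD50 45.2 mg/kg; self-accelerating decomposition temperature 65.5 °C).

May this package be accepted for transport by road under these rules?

No

Oral LD50 46.7 mg/kg meets the Category TX criterion (Toxic), so the herbicide concentrate is Category TX.
With available-oxygen content 3.6 % by mass (> 3 % by mass), the perborate booster falls in Category OX.
Rodenticide bait: oral LD50 45.2 mg/kg ≤ 100 mg/kg → Category TX (Toxic).
Total Category TX: 675 kg + (two 275 kg packs = 550 kg) = 1225 kg.
That exceeds the Category TX road limit of 1000 kg.
Category OX quantity: 475 g.
That is within the Category OX road limit of 500 g.
The segregation rule (Category OX with Category LB) does not apply to Category TX with Category OX.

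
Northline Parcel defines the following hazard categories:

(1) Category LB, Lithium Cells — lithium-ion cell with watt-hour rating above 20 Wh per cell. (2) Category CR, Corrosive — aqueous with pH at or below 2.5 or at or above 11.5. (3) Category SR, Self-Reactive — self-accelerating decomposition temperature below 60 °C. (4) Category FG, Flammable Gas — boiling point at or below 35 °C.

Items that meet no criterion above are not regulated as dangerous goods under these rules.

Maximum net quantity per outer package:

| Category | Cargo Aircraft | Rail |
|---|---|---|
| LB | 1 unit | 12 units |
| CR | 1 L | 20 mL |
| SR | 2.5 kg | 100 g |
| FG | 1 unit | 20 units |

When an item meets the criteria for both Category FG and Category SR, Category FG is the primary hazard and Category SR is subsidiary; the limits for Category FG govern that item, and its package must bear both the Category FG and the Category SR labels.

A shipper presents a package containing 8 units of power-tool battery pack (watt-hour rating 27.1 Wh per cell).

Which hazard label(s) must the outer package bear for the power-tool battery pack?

Category LB

Power-tool battery pack: watt-hour rating 27.1 Wh per cell > 20 Wh per cell → Category LB (Lithium Cells).
Only the Category LB label is required.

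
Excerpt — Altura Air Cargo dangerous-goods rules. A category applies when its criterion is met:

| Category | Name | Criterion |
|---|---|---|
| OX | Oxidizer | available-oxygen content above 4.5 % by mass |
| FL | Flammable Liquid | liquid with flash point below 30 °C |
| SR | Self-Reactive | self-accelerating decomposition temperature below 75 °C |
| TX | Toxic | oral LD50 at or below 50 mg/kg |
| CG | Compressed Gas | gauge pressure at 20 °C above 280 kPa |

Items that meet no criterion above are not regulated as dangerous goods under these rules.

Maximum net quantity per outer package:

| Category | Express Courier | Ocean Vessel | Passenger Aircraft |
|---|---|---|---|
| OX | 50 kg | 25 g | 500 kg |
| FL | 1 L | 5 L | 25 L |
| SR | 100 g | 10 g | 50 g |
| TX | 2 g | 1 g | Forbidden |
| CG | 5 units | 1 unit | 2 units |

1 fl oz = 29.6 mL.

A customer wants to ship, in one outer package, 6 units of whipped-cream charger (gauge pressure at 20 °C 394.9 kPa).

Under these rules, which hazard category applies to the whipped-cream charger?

Gauge pressure at 20 °C 394.9 kPa meets the Category CG criterion (Compressed Gas), so the whipped-cream charger is Category CG.

Category CG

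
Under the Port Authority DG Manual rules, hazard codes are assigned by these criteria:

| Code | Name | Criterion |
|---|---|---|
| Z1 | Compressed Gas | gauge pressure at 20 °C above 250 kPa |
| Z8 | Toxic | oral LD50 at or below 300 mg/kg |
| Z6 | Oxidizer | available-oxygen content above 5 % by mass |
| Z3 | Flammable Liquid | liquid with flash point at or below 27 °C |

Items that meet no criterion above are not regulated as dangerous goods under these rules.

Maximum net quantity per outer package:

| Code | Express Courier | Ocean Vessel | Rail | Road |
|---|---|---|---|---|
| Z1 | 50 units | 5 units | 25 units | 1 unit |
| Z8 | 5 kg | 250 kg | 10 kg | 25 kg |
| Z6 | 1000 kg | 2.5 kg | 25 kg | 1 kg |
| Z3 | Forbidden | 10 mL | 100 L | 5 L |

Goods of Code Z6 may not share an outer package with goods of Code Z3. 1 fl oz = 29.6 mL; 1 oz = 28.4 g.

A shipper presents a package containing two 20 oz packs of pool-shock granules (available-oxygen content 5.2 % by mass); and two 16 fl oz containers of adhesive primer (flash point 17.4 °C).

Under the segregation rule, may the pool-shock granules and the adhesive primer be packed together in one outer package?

No

With available-oxygen content 5.2 % by mass (> 5 % by mass), the pool-shock granules fall in Code Z6.
With flash point 17.4 °C (≤ 27 °C), the adhesive primer falls in Code Z3.
Code Z6 and Code Z3 may not share an outer package.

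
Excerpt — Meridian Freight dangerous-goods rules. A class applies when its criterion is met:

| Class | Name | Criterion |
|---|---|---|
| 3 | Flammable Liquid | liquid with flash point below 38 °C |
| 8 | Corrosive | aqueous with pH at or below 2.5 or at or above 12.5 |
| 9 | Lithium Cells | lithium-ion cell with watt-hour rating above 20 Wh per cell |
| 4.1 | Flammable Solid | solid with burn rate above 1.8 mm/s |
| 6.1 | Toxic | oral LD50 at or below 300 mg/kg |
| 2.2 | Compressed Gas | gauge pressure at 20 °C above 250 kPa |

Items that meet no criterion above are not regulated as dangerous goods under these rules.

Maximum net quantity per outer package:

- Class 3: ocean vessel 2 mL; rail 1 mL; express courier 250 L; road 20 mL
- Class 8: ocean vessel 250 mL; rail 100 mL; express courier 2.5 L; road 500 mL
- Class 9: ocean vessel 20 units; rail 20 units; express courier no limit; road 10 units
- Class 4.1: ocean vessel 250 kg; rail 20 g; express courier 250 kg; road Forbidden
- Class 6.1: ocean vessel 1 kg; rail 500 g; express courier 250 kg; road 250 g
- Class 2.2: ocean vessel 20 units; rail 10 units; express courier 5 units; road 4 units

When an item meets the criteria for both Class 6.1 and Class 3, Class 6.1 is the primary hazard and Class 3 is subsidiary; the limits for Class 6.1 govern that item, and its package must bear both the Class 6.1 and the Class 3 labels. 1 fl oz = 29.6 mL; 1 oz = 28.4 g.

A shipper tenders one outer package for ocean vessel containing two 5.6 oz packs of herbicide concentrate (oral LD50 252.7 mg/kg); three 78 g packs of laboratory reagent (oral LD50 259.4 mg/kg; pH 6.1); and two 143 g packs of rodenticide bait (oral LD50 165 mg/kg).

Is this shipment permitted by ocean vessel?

Yes

The herbicide concentrate has oral LD50 252.7 mg/kg, which is ≤ 300 mg/kg, so it is Class 6.1 (Toxic).
Oral LD50 259.4 mg/kg meets the Class 6.1 criterion (Toxic), so the laboratory reagent is Class 6.1.
The rodenticide bait has oral LD50 165 mg/kg, which is ≤ 300 mg/kg, so it is Class 6.1 (Toxic).
Class 6.1 net quantity: (two 5.6 oz packs = 318.08 g) + (three 78 g packs = 234 g) + (two 143 g packs = 286 g) = 838.08 g.
That is within the Class 6.1 ocean vessel limit of 1 kg.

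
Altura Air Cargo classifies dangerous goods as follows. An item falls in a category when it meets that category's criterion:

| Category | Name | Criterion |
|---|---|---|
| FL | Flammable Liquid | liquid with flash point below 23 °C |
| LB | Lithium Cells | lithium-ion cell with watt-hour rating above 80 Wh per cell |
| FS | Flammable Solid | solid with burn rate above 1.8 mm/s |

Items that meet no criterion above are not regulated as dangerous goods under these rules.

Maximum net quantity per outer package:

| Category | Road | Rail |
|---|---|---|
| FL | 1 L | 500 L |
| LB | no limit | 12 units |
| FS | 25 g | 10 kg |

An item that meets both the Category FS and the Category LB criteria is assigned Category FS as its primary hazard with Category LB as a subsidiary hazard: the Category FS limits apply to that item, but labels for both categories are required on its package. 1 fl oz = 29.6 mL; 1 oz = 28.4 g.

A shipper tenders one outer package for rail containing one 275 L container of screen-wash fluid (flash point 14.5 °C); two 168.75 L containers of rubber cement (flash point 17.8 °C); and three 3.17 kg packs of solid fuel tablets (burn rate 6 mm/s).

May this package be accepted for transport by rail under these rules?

No

Flash point 14.5 °C meets the Category FL criterion (Flammable Liquid), so the screen-wash fluid is Category FL.
With flash point 17.8 °C (< 23 °C), the rubber cement falls in Category FL.
The solid fuel tablets have burn rate 6 mm/s, which is > 1.8 mm/s, so they are Category FS (Flammable Solid).
Total Category FL: 275 L + (two 168.75 L containers = 337.5 L) = 612.5 L.
That exceeds the Category FL rail limit of 500 L.
Category FS quantity: three 3.17 kg packs = 9.51 kg.
That is within the Category FS rail limit of 10 kg.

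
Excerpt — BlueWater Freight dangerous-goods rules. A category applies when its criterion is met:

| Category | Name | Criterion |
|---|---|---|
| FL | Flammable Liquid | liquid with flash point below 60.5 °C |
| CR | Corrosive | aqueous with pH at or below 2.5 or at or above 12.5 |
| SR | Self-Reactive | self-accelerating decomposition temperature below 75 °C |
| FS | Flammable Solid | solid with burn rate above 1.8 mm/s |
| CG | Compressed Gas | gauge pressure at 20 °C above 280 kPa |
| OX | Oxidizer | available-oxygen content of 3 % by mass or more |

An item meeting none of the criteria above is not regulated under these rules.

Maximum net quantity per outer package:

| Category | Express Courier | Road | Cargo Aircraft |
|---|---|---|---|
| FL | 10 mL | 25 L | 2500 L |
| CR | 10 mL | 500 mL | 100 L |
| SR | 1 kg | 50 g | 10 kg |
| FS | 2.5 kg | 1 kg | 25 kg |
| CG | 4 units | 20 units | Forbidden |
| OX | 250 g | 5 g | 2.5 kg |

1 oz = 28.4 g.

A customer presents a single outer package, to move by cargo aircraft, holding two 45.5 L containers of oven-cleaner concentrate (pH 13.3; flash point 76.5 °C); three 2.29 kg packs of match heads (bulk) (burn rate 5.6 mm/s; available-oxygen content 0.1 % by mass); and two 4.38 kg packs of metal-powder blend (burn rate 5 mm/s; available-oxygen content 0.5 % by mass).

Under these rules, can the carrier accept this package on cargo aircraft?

Yes

The oven-cleaner concentrate has pH 13.3, which is ≥ 12.5, so it is Category CR (Corrosive).
Match heads (bulk): burn rate 5.6 mm/s > 1.8 mm/s → Category FS (Flammable Solid).
The metal-powder blend has burn rate 5 mm/s, which is > 1.8 mm/s, so it is Category FS (Flammable Solid).
Total Category FS: (three 2.29 kg packs = 6.87 kg) + (two 4.38 kg packs = 8.76 kg) = 15.63 kg.
That is within the Category FS cargo aircraft limit of 25 kg.
Category CR quantity: two 45.5 L containers = 91 L.
91 L ≤ 100 L (cargo aircraft limit, Category CR) — within limit.
Every hazard category is within its cargo aircraft limit and no segregation rule is violated.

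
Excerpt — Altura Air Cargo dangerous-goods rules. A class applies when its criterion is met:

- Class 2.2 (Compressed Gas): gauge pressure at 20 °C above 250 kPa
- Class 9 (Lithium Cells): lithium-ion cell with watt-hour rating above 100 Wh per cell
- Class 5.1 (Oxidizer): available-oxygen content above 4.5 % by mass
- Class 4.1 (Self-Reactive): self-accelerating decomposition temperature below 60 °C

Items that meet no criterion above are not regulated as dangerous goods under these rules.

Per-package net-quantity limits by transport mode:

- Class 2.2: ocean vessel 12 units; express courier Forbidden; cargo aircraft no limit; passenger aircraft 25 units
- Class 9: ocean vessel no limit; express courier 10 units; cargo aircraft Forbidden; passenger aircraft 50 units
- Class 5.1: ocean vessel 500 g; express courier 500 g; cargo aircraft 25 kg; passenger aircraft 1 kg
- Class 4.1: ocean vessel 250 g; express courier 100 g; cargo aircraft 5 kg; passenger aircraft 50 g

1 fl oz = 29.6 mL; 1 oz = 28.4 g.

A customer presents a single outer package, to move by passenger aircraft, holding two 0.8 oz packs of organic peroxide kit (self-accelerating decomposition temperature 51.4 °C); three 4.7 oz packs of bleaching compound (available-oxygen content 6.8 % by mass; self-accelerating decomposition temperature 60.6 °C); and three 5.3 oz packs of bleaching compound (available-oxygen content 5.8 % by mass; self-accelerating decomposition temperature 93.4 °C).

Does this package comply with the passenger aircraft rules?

Yes

Self-accelerating decomposition temperature 51.4 °C meets the Class 4.1 criterion (Self-Reactive), so the organic peroxide kit is Class 4.1.
Available-oxygen content 6.8 % by mass meets the Class 5.1 criterion (Oxidizer), so the bleaching compound is Class 5.1.
Available-oxygen content 5.8 % by mass meets the Class 5.1 criterion (Oxidizer), so the bleaching compound is Class 5.1.
Class 5.1 net quantity: (three 4.7 oz packs = 400.44 g) + (three 5.3 oz packs = 451.56 g) = 852 g.
That is within the Class 5.1 passenger aircraft limit of 1 kg.
Class 4.1 quantity: two 0.8 oz packs = 45.44 g.
45.44 g is within the passenger aircraft limit of 50 g for Class 4.1.
Every hazard class is within its passenger aircraft limit and no segregation rule is violated.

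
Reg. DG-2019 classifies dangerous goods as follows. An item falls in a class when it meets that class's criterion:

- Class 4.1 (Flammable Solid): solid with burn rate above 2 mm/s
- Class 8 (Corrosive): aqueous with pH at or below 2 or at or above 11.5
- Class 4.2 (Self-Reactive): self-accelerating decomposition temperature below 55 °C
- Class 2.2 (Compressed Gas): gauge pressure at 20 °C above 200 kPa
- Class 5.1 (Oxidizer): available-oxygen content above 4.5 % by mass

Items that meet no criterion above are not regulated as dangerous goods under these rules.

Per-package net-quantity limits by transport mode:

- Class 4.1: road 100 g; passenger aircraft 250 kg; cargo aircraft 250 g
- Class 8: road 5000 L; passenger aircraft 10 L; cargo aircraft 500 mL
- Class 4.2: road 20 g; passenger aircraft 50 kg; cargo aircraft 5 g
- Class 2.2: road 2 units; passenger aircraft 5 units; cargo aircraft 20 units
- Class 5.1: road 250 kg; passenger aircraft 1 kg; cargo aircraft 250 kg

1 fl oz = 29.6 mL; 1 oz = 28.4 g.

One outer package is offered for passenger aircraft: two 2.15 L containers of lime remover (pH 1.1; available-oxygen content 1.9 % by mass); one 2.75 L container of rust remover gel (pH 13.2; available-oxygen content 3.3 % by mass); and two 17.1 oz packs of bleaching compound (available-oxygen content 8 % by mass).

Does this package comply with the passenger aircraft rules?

Lime remover: pH 1.1 ≤ 2 → Class 8 (Corrosive).
Rust remover gel: pH 13.2 ≥ 11.5 → Class 8 (Corrosive).
With available-oxygen content 8 % by mass (> 4.5 % by mass), the bleaching compound falls in Class 5.1.
Class 8 net quantity: (two 2.15 L containers = 4.3 L) + 2.75 L = 7.05 L.
7.05 L ≤ 10 L (passenger aircraft limit, Class 8) — within limit.
Class 5.1 quantity: two 17.1 oz packs = 971.28 g.
971.28 g is within the passenger aircraft limit of 1 kg for Class 5.1.
Every hazard class is within its passenger aircraft limit and no segregation rule is violated.

Yes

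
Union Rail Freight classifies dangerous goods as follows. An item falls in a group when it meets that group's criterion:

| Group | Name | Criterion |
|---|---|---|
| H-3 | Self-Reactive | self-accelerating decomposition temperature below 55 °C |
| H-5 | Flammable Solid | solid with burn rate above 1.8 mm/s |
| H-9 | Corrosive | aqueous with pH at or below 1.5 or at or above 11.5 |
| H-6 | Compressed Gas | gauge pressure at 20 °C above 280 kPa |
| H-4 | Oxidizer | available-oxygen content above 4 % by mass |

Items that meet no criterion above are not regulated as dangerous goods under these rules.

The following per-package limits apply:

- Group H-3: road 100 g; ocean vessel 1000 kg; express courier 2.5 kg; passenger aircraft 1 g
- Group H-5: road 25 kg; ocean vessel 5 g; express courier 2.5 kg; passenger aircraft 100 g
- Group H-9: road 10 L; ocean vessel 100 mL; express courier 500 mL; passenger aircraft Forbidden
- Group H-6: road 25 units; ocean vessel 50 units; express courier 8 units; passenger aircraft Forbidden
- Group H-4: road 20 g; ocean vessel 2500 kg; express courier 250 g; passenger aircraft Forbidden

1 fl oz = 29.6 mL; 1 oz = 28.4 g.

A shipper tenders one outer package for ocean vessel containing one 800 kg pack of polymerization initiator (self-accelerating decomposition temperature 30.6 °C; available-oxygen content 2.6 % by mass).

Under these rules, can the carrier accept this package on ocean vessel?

Yes

The polymerization initiator has self-accelerating decomposition temperature 30.6 °C, which is < 55 °C, so it is Group H-3 (Self-Reactive).
Group H-3 quantity: 800 kg.
800 kg is within the ocean vessel limit of 1000 kg for Group H-3.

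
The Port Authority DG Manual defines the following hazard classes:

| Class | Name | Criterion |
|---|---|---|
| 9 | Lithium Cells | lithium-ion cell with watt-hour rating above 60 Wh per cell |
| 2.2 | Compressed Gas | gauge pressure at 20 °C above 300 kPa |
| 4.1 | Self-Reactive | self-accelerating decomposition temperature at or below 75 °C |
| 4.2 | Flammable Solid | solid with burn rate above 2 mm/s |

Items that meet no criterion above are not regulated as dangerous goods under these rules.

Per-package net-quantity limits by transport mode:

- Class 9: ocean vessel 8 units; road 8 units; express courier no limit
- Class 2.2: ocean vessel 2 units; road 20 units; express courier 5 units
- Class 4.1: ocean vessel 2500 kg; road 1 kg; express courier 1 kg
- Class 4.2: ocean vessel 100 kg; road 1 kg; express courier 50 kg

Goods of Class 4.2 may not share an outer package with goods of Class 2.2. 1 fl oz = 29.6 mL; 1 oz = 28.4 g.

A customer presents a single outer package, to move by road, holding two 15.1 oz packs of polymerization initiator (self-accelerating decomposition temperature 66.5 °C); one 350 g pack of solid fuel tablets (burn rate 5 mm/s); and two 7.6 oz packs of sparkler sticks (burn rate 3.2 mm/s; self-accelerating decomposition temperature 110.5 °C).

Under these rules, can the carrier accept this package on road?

Polymerization initiator: self-accelerating decomposition temperature 66.5 °C ≤ 75 °C → Class 4.1 (Self-Reactive).
The solid fuel tablets have burn rate 5 mm/s, which is > 2 mm/s, so they are Class 4.2 (Flammable Solid).
Burn rate 3.2 mm/s meets the Class 4.2 criterion (Flammable Solid), so the sparkler sticks are Class 4.2.
Total Class 4.2: 350 g + (two 7.6 oz packs = 431.68 g) = 781.68 g.
781.68 g is within the road limit of 1 kg for Class 4.2.
Class 4.1 quantity: two 15.1 oz packs = 857.68 g.
857.68 g ≤ 1 kg (road limit, Class 4.1) — within limit.
The segregation rule (Class 4.2 with Class 2.2) does not apply to Class 4.2 with Class 4.1.
Every hazard class is within its road limit and no segregation rule is violated.

Yes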